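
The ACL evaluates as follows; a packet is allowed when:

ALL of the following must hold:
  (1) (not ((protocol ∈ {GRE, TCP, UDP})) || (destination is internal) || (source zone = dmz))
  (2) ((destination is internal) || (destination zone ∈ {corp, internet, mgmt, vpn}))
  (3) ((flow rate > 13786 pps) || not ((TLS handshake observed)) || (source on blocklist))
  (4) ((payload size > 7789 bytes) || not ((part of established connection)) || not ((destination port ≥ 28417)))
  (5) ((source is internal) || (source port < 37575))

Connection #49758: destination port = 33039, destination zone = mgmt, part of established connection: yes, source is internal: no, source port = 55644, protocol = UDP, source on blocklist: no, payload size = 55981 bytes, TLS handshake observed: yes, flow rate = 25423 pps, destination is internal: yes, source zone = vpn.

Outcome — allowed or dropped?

Atomic conditions:
  protocol ∈ {GRE, TCP, UDP}: UDP is in the set → true
  destination is internal: yes → true
  source zone = dmz: vpn == dmz is false
  destination zone ∈ {corp, internet, mgmt, vpn}: mgmt is in the set → true
  flow rate > 13786 pps: 25423 > 13786 is true
  TLS handshake observed: yes → true
  source on blocklist: no → false
  payload size > 7789 bytes: 55981 > 7789 is true
  part of established connection: yes → true
  destination port ≥ 28417: 33039 ≥ 28417 is true
  source is internal: no → false
  source port < 37575: 55644 < 37575 is false
Combine:
[1.1] NOT true = false
[1] false OR true OR false = true
[2] true OR true = true
[3.2] NOT true = false
[3] true OR false OR false = true
[4.2] NOT true = false
[4.3] NOT true = false
[4] true OR false OR false = true
[5] false OR false = false
[root] true AND true AND true AND true AND false = false
Overall: false → dropped

Dropped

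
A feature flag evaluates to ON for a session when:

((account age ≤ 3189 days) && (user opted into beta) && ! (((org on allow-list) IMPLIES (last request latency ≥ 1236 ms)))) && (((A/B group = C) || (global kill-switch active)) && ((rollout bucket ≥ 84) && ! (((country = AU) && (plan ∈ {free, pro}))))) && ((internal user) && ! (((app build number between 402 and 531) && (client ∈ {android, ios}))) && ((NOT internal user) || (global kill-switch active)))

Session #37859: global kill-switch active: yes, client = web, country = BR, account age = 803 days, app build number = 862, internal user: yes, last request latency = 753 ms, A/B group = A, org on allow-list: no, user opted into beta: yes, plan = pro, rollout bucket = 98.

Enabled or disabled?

Atomic conditions:
  account age ≤ 3189 days: 803 ≤ 3189 is true
  user opted into beta: yes → true
  org on allow-list: no → false
  last request latency ≥ 1236 ms: 753 ≥ 1236 is false
  A/B group = C: A == C is false
  global kill-switch active: yes → true
  rollout bucket ≥ 84: 98 ≥ 84 is true
  country = AU: BR == AU is false
  plan ∈ {free, pro}: pro is in the set → true
  internal user: yes → true
  app build number between 402 and 531: 862 in [402, 531] is false
  client ∈ {android, ios}: web is not in the set → false
  NOT internal user: yes → false
Combine:
[1.3.1] false → false (antecedent false ⇒ implication holds) = true
[1.3] NOT true = false
[1] true AND true AND false = false
[2.1] false OR true = true
[2.2.2.1] false AND true = false
[2.2.2] NOT false = true
[2.2] true AND true = true
[2] true AND true = true
[3.2.1] false AND false = false
[3.2] NOT false = true
[3.3] false OR true = true
[3] true AND true AND true = true
[root] false AND true AND true = false
Overall: false → disabled

Disabled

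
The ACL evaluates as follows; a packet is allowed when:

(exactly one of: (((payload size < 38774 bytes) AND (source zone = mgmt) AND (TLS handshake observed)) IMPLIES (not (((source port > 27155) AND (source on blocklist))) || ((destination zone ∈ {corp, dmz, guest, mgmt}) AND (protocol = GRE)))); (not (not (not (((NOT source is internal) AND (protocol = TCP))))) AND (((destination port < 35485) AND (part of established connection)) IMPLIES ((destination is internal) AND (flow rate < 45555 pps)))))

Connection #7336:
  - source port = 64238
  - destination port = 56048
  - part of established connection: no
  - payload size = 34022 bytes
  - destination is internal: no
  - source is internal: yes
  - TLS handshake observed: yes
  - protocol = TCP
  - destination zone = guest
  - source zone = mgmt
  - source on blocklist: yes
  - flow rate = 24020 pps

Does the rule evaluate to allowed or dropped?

Atomic conditions:
  payload size < 38774 bytes: 34022 < 38774 is true
  source zone = mgmt: mgmt == mgmt is true
  TLS handshake observed: yes → true
  source port > 27155: 64238 > 27155 is true
  source on blocklist: yes → true
  destination zone ∈ {corp, dmz, guest, mgmt}: guest is in the set → true
  protocol = GRE: TCP == GRE is false
  NOT source is internal: yes → false
  protocol = TCP: TCP == TCP is true
  destination port < 35485: 56048 < 35485 is false
  part of established connection: no → false
  destination is internal: no → false
  flow rate < 45555 pps: 24020 < 45555 is true
Combine:
[1.1] true AND true AND true = true
[1.2.1.1] true AND true = true
[1.2.1] NOT true = false
[1.2.2] true AND false = false
[1.2] false OR false = false
[1] true → false = false
[2.1.1.1.1] false AND true = false
[2.1.1.1] NOT false = true
[2.1.1] NOT true = false
[2.1] NOT false = true
[2.2.1] false AND false = false
[2.2.2] false AND true = false
[2.2] false → false (antecedent false ⇒ implication holds) = true
[2] true AND true = true
[root] exactly-one(false, true) = true
Overall: true → allowed

Allowed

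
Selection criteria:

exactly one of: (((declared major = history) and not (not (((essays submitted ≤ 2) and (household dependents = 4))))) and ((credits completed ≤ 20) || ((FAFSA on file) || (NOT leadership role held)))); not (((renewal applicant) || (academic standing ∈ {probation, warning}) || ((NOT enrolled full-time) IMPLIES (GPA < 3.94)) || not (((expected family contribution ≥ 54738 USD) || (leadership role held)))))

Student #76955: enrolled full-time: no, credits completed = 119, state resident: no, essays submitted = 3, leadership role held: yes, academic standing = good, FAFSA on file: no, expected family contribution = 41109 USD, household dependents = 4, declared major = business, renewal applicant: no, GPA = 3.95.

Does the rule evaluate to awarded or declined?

Awarded

Atomic conditions:
  declared major = history: business == history is false
  essays submitted ≤ 2: 3 ≤ 2 is false
  household dependents = 4: 4 == 4 is true
  credits completed ≤ 20: 119 ≤ 20 is false
  FAFSA on file: no → false
  NOT leadership role held: yes → false
  renewal applicant: no → false
  academic standing ∈ {probation, warning}: good is not in the set → false
  NOT enrolled full-time: no → true
  GPA < 3.94: 3.95 < 3.94 is false
  expected family contribution ≥ 54738 USD: 41109 ≥ 54738 is false
  leadership role held: yes → true
Combine:
[1.1.2.1.1] false AND true = false
[1.1.2.1] NOT false = true
[1.1.2] NOT true = false
[1.1] false AND false = false
[1.2.2] false OR false = false
[1.2] false OR false = false
[1] false AND false = false
[2.1.3] true → false = false
[2.1.4.1] false OR true = true
[2.1.4] NOT true = false
[2.1] false OR false OR false OR false = false
[2] NOT false = true
[root] exactly-one(false, true) = true
Overall: true → awarded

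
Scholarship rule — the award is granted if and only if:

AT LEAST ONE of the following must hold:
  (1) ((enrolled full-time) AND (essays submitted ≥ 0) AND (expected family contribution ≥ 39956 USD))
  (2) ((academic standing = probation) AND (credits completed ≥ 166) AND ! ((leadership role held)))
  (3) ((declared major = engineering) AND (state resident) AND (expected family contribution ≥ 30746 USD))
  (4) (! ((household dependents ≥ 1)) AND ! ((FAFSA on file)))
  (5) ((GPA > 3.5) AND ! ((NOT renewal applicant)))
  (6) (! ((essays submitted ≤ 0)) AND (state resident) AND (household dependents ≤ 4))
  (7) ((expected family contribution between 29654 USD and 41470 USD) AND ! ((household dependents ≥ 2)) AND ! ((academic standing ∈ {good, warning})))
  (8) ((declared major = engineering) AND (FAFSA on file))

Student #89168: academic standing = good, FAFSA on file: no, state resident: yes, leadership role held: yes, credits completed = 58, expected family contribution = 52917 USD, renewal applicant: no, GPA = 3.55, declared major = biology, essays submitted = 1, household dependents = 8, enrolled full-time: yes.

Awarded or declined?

Atomic conditions:
  enrolled full-time: yes → true
  essays submitted ≥ 0: 1 ≥ 0 is true
  expected family contribution ≥ 39956 USD: 52917 ≥ 39956 is true
  academic standing = probation: good == probation is false
  credits completed ≥ 166: 58 ≥ 166 is false
  leadership role held: yes → true
  declared major = engineering: biology == engineering is false
  state resident: yes → true
  expected family contribution ≥ 30746 USD: 52917 ≥ 30746 is true
  household dependents ≥ 1: 8 ≥ 1 is true
  FAFSA on file: no → false
  GPA > 3.5: 3.55 > 3.5 is true
  NOT renewal applicant: no → true
  essays submitted ≤ 0: 1 ≤ 0 is false
  household dependents ≤ 4: 8 ≤ 4 is false
  expected family contribution between 29654 USD and 41470 USD: 52917 in [29654, 41470] is false
  household dependents ≥ 2: 8 ≥ 2 is true
  academic standing ∈ {good, warning}: good is in the set → true
Combine:
[1] true AND true AND true = true
[2.3] NOT true = false
[2] false AND false AND false = false
[3] false AND true AND true = false
[4.1] NOT true = false
[4.2] NOT false = true
[4] false AND true = false
[5.2] NOT true = false
[5] true AND false = false
[6.1] NOT false = true
[6] true AND true AND false = false
[7.2] NOT true = false
[7.3] NOT true = false
[7] false AND false AND false = false
[8] false AND false = false
[root] true OR false OR false OR false OR false OR false OR false OR false = true
Overall: true → awarded

Awarded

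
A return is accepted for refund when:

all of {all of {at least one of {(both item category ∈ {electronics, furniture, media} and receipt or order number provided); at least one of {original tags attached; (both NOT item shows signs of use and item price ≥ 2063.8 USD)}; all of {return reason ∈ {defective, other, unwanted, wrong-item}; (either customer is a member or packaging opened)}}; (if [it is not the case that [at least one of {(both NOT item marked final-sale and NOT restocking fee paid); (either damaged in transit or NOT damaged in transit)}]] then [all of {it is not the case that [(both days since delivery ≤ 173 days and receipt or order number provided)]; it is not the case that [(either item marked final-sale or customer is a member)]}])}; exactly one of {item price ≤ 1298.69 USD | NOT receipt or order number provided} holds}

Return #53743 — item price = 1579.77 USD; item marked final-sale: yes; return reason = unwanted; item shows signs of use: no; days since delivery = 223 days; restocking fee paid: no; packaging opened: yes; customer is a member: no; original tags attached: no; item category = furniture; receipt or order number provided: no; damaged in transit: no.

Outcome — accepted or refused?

Atomic conditions:
  item category ∈ {electronics, furniture, media}: furniture is in the set → true
  receipt or order number provided: no → false
  original tags attached: no → false
  NOT item shows signs of use: no → true
  item price ≥ 2063.8 USD: 1579.77 ≥ 2063.8 is false
  return reason ∈ {defective, other, unwanted, wrong-item}: unwanted is in the set → true
  customer is a member: no → false
  packaging opened: yes → true
  NOT item marked final-sale: yes → false
  NOT restocking fee paid: no → true
  damaged in transit: no → false
  NOT damaged in transit: no → true
  days since delivery ≤ 173 days: 223 ≤ 173 is false
  item marked final-sale: yes → true
  item price ≤ 1298.69 USD: 1579.77 ≤ 1298.69 is false
  NOT receipt or order number provided: no → true
Combine:
[1.1.1] true AND false = false
[1.1.2.2] true AND false = false
[1.1.2] false OR false = false
[1.1.3.2] false OR true = true
[1.1.3] true AND true = true
[1.1] false OR false OR true = true
[1.2.1.1.1] false AND true = false
[1.2.1.1.2] false OR true = true
[1.2.1.1] false OR true = true
[1.2.1] NOT true = false
[1.2.2.1.1] false AND false = false
[1.2.2.1] NOT false = true
[1.2.2.2.1] true OR false = true
[1.2.2.2] NOT true = false
[1.2.2] true AND false = false
[1.2] false → false (antecedent false ⇒ implication holds) = true
[1] true AND true = true
[2] exactly-one(false, true) = true
[root] true AND true = true
Overall: true → accepted

Accepted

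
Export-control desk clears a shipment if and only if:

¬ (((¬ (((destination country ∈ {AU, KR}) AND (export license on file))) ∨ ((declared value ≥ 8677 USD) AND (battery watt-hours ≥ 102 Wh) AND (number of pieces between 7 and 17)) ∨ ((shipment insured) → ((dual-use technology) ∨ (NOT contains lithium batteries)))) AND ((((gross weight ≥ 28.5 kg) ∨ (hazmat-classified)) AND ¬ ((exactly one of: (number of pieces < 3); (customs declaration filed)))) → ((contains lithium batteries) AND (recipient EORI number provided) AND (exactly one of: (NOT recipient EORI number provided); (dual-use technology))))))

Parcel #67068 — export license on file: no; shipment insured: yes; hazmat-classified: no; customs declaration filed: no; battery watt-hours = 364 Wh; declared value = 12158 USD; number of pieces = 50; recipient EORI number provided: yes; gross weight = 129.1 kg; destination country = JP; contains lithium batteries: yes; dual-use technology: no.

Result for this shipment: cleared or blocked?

Atomic conditions:
  destination country ∈ {AU, KR}: JP is not in the set → false
  export license on file: no → false
  declared value ≥ 8677 USD: 12158 ≥ 8677 is true
  battery watt-hours ≥ 102 Wh: 364 ≥ 102 is true
  number of pieces between 7 and 17: 50 in [7, 17] is false
  shipment insured: yes → true
  dual-use technology: no → false
  NOT contains lithium batteries: yes → false
  gross weight ≥ 28.5 kg: 129.1 ≥ 28.5 is true
  hazmat-classified: no → false
  number of pieces < 3: 50 < 3 is false
  customs declaration filed: no → false
  contains lithium batteries: yes → true
  recipient EORI number provided: yes → true
  NOT recipient EORI number provided: yes → false
Combine:
[1.1.1.1] false AND false = false
[1.1.1] NOT false = true
[1.1.2] true AND true AND false = false
[1.1.3.2] false OR false = false
[1.1.3] true → false = false
[1.1] true OR false OR false = true
[1.2.1.1] true OR false = true
[1.2.1.2.1] exactly-one(false, false) = false
[1.2.1.2] NOT false = true
[1.2.1] true AND true = true
[1.2.2.3] exactly-one(false, false) = false
[1.2.2] true AND true AND false = false
[1.2] true → false = false
[1] true AND false = false
[root] NOT false = true
Overall: true → cleared

Cleared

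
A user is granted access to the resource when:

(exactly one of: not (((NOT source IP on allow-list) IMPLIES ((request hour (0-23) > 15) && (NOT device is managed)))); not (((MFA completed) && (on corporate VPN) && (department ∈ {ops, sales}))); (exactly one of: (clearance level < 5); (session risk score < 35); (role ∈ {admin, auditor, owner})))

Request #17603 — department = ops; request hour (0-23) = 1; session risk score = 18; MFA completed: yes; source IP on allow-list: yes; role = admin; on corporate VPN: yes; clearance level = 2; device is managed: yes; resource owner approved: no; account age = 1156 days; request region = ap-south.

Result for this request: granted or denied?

Atomic conditions:
  NOT source IP on allow-list: yes → false
  request hour (0-23) > 15: 1 > 15 is false
  NOT device is managed: yes → false
  MFA completed: yes → true
  on corporate VPN: yes → true
  department ∈ {ops, sales}: ops is in the set → true
  clearance level < 5: 2 < 5 is true
  session risk score < 35: 18 < 35 is true
  role ∈ {admin, auditor, owner}: admin is in the set → true
Combine:
[1.1.2] false AND false = false
[1.1] false → false (antecedent false ⇒ implication holds) = true
[1] NOT true = false
[2.1] true AND true AND true = true
[2] NOT true = false
[3] exactly-one(true, true, true) = false
[root] exactly-one(false, false, false) = false
Overall: false → denied

Denied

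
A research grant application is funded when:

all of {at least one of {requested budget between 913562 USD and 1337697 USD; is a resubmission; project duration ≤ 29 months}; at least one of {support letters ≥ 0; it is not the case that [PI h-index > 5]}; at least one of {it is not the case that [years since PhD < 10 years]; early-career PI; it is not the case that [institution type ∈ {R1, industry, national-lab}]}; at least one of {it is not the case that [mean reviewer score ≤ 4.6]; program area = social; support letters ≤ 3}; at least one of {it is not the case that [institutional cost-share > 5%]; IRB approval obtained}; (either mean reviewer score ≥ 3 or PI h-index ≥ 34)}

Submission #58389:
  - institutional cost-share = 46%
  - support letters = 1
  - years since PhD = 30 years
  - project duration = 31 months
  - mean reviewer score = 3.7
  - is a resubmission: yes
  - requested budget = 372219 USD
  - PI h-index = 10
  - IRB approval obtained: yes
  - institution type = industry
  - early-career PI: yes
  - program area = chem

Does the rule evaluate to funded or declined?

Atomic conditions:
  requested budget between 913562 USD and 1337697 USD: 372219 in [913562, 1337697] is false
  is a resubmission: yes → true
  project duration ≤ 29 months: 31 ≤ 29 is false
  support letters ≥ 0: 1 ≥ 0 is true
  PI h-index > 5: 10 > 5 is true
  years since PhD < 10 years: 30 < 10 is false
  early-career PI: yes → true
  institution type ∈ {R1, industry, national-lab}: industry is in the set → true
  mean reviewer score ≤ 4.6: 3.7 ≤ 4.6 is true
  program area = social: chem == social is false
  support letters ≤ 3: 1 ≤ 3 is true
  institutional cost-share > 5%: 46 > 5 is true
  IRB approval obtained: yes → true
  mean reviewer score ≥ 3: 3.7 ≥ 3 is true
  PI h-index ≥ 34: 10 ≥ 34 is false
Combine:
[1] false OR true OR false = true
[2.2] NOT true = false
[2] true OR false = true
[3.1] NOT false = true
[3.3] NOT true = false
[3] true OR true OR false = true
[4.1] NOT true = false
[4] false OR false OR true = true
[5.1] NOT true = false
[5] false OR true = true
[6] true OR false = true
[root] true AND true AND true AND true AND true AND true = true
Overall: true → funded

Funded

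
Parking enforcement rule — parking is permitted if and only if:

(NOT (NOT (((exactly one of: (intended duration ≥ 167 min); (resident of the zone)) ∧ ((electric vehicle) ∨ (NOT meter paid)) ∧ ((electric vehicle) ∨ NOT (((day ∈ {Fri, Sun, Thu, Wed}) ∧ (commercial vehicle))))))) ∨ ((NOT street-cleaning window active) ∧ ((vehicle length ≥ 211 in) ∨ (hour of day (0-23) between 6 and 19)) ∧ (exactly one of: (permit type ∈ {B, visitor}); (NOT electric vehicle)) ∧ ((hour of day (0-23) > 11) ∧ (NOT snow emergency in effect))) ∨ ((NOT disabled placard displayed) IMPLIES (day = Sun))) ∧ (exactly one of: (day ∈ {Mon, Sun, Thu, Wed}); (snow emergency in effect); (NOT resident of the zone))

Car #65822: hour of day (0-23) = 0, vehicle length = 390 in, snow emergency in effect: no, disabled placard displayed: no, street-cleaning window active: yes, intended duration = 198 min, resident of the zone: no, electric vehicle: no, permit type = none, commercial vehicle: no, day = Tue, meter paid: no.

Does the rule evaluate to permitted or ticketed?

Atomic conditions:
  intended duration ≥ 167 min: 198 ≥ 167 is true
  resident of the zone: no → false
  electric vehicle: no → false
  NOT meter paid: no → true
  day ∈ {Fri, Sun, Thu, Wed}: Tue is not in the set → false
  commercial vehicle: no → false
  NOT street-cleaning window active: yes → false
  vehicle length ≥ 211 in: 390 ≥ 211 is true
  hour of day (0-23) between 6 and 19: 0 in [6, 19] is false
  permit type ∈ {B, visitor}: none is not in the set → false
  NOT electric vehicle: no → true
  hour of day (0-23) > 11: 0 > 11 is false
  NOT snow emergency in effect: no → true
  NOT disabled placard displayed: no → true
  day = Sun: Tue == Sun is false
  day ∈ {Mon, Sun, Thu, Wed}: Tue is not in the set → false
  snow emergency in effect: no → false
  NOT resident of the zone: no → true
Combine:
[1.1.1.1.1] exactly-one(true, false) = true
[1.1.1.1.2] false OR true = true
[1.1.1.1.3.2.1] false AND false = false
[1.1.1.1.3.2] NOT false = true
[1.1.1.1.3] false OR true = true
[1.1.1.1] true AND true AND true = true
[1.1.1] NOT true = false
[1.1] NOT false = true
[1.2.2] true OR false = true
[1.2.3] exactly-one(false, true) = true
[1.2.4] false AND true = false
[1.2] false AND true AND true AND false = false
[1.3] true → false = false
[1] true OR false OR false = true
[2] exactly-one(false, false, true) = true
[root] true AND true = true
Overall: true → permitted

Permitted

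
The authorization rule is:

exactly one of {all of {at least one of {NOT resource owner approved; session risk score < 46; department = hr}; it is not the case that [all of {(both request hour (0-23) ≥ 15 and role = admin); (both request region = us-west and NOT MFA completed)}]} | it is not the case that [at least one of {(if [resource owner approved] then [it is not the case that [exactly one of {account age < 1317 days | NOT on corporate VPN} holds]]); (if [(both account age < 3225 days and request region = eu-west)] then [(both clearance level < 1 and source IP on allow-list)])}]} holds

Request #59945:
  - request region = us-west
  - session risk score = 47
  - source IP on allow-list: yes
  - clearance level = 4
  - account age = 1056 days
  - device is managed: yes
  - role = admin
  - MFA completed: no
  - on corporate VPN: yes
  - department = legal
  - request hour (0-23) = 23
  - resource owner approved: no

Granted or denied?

Atomic conditions:
  NOT resource owner approved: no → true
  session risk score < 46: 47 < 46 is false
  department = hr: legal == hr is false
  request hour (0-23) ≥ 15: 23 ≥ 15 is true
  role = admin: admin == admin is true
  request region = us-west: us-west == us-west is true
  NOT MFA completed: no → true
  resource owner approved: no → false
  account age < 1317 days: 1056 < 1317 is true
  NOT on corporate VPN: yes → false
  account age < 3225 days: 1056 < 3225 is true
  request region = eu-west: us-west == eu-west is false
  clearance level < 1: 4 < 1 is false
  source IP on allow-list: yes → true
Combine:
[1.1] true OR false OR false = true
[1.2.1.1] true AND true = true
[1.2.1.2] true AND true = true
[1.2.1] true AND true = true
[1.2] NOT true = false
[1] true AND false = false
[2.1.1.2.1] exactly-one(true, false) = true
[2.1.1.2] NOT true = false
[2.1.1] false → false (antecedent false ⇒ implication holds) = true
[2.1.2.1] true AND false = false
[2.1.2.2] false AND true = false
[2.1.2] false → false (antecedent false ⇒ implication holds) = true
[2.1] true OR true = true
[2] NOT true = false
[root] exactly-one(false, false) = false
Overall: false → denied

Denied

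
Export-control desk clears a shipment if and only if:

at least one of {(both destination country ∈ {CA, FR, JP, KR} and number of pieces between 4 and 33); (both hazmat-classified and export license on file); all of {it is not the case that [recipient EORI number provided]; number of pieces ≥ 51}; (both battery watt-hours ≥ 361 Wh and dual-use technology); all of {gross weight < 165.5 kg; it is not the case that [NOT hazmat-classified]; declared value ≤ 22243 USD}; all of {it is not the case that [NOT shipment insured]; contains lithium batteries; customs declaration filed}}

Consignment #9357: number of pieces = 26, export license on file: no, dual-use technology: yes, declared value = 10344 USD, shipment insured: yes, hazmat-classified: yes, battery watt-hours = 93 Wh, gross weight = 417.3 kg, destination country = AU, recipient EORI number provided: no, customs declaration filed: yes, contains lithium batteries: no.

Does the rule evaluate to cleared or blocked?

Blocked

Atomic conditions:
  destination country ∈ {CA, FR, JP, KR}: AU is not in the set → false
  number of pieces between 4 and 33: 26 in [4, 33] is true
  hazmat-classified: yes → true
  export license on file: no → false
  recipient EORI number provided: no → false
  number of pieces ≥ 51: 26 ≥ 51 is false
  battery watt-hours ≥ 361 Wh: 93 ≥ 361 is false
  dual-use technology: yes → true
  gross weight < 165.5 kg: 417.3 < 165.5 is false
  NOT hazmat-classified: yes → false
  declared value ≤ 22243 USD: 10344 ≤ 22243 is true
  NOT shipment insured: yes → false
  contains lithium batteries: no → false
  customs declaration filed: yes → true
Combine:
[1] false AND true = false
[2] true AND false = false
[3.1] NOT false = true
[3] true AND false = false
[4] false AND true = false
[5.2] NOT false = true
[5] false AND true AND true = false
[6.1] NOT false = true
[6] true AND false AND true = false
[root] false OR false OR false OR false OR false OR false = false
Overall: false → blocked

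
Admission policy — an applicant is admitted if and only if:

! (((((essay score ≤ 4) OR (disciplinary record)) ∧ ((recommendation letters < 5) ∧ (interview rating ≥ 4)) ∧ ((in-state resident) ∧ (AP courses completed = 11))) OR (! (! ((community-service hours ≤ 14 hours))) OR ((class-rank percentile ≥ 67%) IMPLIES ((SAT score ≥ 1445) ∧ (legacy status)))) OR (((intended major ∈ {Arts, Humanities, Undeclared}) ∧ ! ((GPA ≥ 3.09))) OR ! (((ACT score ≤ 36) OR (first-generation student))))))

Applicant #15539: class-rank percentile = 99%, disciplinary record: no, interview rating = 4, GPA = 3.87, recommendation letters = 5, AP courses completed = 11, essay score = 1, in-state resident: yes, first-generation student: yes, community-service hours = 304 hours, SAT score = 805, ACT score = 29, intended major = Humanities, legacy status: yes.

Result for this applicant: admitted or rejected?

Atomic conditions:
  essay score ≤ 4: 1 ≤ 4 is true
  disciplinary record: no → false
  recommendation letters < 5: 5 < 5 is false
  interview rating ≥ 4: 4 ≥ 4 is true
  in-state resident: yes → true
  AP courses completed = 11: 11 == 11 is true
  community-service hours ≤ 14 hours: 304 ≤ 14 is false
  class-rank percentile ≥ 67%: 99 ≥ 67 is true
  SAT score ≥ 1445: 805 ≥ 1445 is false
  legacy status: yes → true
  intended major ∈ {Arts, Humanities, Undeclared}: Humanities is in the set → true
  GPA ≥ 3.09: 3.87 ≥ 3.09 is true
  ACT score ≤ 36: 29 ≤ 36 is true
  first-generation student: yes → true
Combine:
[1.1.1] true OR false = true
[1.1.2] false AND true = false
[1.1.3] true AND true = true
[1.1] true AND false AND true = false
[1.2.1.1] NOT false = true
[1.2.1] NOT true = false
[1.2.2.2] false AND true = false
[1.2.2] true → false = false
[1.2] false OR false = false
[1.3.1.2] NOT true = false
[1.3.1] true AND false = false
[1.3.2.1] true OR true = true
[1.3.2] NOT true = false
[1.3] false OR false = false
[1] false OR false OR false = false
[root] NOT false = true
Overall: true → admitted

Admitted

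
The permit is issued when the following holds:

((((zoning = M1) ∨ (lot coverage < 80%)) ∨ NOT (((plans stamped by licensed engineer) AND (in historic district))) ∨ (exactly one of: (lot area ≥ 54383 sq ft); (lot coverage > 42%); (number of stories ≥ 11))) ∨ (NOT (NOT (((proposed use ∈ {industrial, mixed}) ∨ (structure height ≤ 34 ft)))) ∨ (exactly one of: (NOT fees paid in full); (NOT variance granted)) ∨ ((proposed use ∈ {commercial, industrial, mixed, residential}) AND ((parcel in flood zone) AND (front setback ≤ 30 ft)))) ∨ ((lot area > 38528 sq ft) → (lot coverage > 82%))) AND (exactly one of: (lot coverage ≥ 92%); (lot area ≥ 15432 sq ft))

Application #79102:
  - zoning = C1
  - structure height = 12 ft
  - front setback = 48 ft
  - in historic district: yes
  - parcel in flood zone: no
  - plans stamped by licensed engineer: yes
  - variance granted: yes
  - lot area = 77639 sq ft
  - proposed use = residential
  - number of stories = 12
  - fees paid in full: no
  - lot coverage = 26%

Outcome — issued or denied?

Issued

Atomic conditions:
  zoning = M1: C1 == M1 is false
  lot coverage < 80%: 26 < 80 is true
  plans stamped by licensed engineer: yes → true
  in historic district: yes → true
  lot area ≥ 54383 sq ft: 77639 ≥ 54383 is true
  lot coverage > 42%: 26 > 42 is false
  number of stories ≥ 11: 12 ≥ 11 is true
  proposed use ∈ {industrial, mixed}: residential is not in the set → false
  structure height ≤ 34 ft: 12 ≤ 34 is true
  NOT fees paid in full: no → true
  NOT variance granted: yes → false
  proposed use ∈ {commercial, industrial, mixed, residential}: residential is in the set → true
  parcel in flood zone: no → false
  front setback ≤ 30 ft: 48 ≤ 30 is false
  lot area > 38528 sq ft: 77639 > 38528 is true
  lot coverage > 82%: 26 > 82 is false
  lot coverage ≥ 92%: 26 ≥ 92 is false
  lot area ≥ 15432 sq ft: 77639 ≥ 15432 is true
Combine:
[1.1.1] false OR true = true
[1.1.2.1] true AND true = true
[1.1.2] NOT true = false
[1.1.3] exactly-one(true, false, true) = false
[1.1] true OR false OR false = true
[1.2.1.1.1] false OR true = true
[1.2.1.1] NOT true = false
[1.2.1] NOT false = true
[1.2.2] exactly-one(true, false) = true
[1.2.3.2] false AND false = false
[1.2.3] true AND false = false
[1.2] true OR true OR false = true
[1.3] true → false = false
[1] true OR true OR false = true
[2] exactly-one(false, true) = true
[root] true AND true = true
Overall: true → issued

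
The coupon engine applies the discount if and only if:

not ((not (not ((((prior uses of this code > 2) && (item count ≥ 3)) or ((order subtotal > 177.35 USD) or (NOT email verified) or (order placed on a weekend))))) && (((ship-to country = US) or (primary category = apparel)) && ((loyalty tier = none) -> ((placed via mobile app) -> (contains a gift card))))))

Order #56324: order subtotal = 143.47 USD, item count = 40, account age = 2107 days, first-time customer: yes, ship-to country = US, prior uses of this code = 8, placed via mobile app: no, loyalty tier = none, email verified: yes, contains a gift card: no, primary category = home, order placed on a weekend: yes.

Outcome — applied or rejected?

Rejected

Atomic conditions:
  prior uses of this code > 2: 8 > 2 is true
  item count ≥ 3: 40 ≥ 3 is true
  order subtotal > 177.35 USD: 143.47 > 177.35 is false
  NOT email verified: yes → false
  order placed on a weekend: yes → true
  ship-to country = US: US == US is true
  primary category = apparel: home == apparel is false
  loyalty tier = none: none == none is true
  placed via mobile app: no → false
  contains a gift card: no → false
Combine:
[1.1.1.1.1] true AND true = true
[1.1.1.1.2] false OR false OR true = true
[1.1.1.1] true OR true = true
[1.1.1] NOT true = false
[1.1] NOT false = true
[1.2.1] true OR false = true
[1.2.2.2] false → false (antecedent false ⇒ implication holds) = true
[1.2.2] true → true = true
[1.2] true AND true = true
[1] true AND true = true
[root] NOT true = false
Overall: false → rejected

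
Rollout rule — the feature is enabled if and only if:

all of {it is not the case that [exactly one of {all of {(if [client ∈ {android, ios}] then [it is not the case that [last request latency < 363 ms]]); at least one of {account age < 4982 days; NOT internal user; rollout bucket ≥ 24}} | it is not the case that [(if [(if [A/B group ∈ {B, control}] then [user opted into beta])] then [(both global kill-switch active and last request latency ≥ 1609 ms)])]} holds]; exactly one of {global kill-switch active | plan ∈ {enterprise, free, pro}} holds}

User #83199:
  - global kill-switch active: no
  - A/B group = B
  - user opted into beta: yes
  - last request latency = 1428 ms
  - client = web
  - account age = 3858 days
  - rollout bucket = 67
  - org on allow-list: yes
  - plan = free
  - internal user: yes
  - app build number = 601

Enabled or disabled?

Enabled

Atomic conditions:
  client ∈ {android, ios}: web is not in the set → false
  last request latency < 363 ms: 1428 < 363 is false
  account age < 4982 days: 3858 < 4982 is true
  NOT internal user: yes → false
  rollout bucket ≥ 24: 67 ≥ 24 is true
  A/B group ∈ {B, control}: B is in the set → true
  user opted into beta: yes → true
  global kill-switch active: no → false
  last request latency ≥ 1609 ms: 1428 ≥ 1609 is false
  plan ∈ {enterprise, free, pro}: free is in the set → true
Combine:
[1.1.1.1.2] NOT false = true
[1.1.1.1] false → true (antecedent false ⇒ implication holds) = true
[1.1.1.2] true OR false OR true = true
[1.1.1] true AND true = true
[1.1.2.1.1] true → true = true
[1.1.2.1.2] false AND false = false
[1.1.2.1] true → false = false
[1.1.2] NOT false = true
[1.1] exactly-one(true, true) = false
[1] NOT false = true
[2] exactly-one(false, true) = true
[root] true AND true = true
Overall: true → enabled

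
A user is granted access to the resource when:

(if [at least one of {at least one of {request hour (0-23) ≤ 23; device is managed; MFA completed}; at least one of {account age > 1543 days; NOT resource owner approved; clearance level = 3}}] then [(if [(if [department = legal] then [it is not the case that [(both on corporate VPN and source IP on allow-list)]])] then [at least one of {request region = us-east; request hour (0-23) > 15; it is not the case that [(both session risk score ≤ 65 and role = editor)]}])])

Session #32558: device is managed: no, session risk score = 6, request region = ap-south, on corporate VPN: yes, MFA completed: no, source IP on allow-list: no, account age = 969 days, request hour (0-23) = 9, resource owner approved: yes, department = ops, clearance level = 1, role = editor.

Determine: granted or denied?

Denied

Atomic conditions:
  request hour (0-23) ≤ 23: 9 ≤ 23 is true
  device is managed: no → false
  MFA completed: no → false
  account age > 1543 days: 969 > 1543 is false
  NOT resource owner approved: yes → false
  clearance level = 3: 1 == 3 is false
  department = legal: ops == legal is false
  on corporate VPN: yes → true
  source IP on allow-list: no → false
  request region = us-east: ap-south == us-east is false
  request hour (0-23) > 15: 9 > 15 is false
  session risk score ≤ 65: 6 ≤ 65 is true
  role = editor: editor == editor is true
Combine:
[1.1] true OR false OR false = true
[1.2] false OR false OR false = false
[1] true OR false = true
[2.1.2.1] true AND false = false
[2.1.2] NOT false = true
[2.1] false → true (antecedent false ⇒ implication holds) = true
[2.2.3.1] true AND true = true
[2.2.3] NOT true = false
[2.2] false OR false OR false = false
[2] true → false = false
[root] true → false = false
Overall: false → denied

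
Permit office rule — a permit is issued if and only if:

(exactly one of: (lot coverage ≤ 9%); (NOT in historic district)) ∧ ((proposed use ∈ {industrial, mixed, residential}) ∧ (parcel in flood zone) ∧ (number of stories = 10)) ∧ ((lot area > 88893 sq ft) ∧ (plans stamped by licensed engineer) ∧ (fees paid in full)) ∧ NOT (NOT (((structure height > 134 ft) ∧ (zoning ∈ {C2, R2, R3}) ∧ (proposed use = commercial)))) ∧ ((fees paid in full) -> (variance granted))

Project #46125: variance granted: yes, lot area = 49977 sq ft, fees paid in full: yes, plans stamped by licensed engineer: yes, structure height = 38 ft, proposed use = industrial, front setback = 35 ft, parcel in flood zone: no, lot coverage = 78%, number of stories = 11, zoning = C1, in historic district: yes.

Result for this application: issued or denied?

Atomic conditions:
  lot coverage ≤ 9%: 78 ≤ 9 is false
  NOT in historic district: yes → false
  proposed use ∈ {industrial, mixed, residential}: industrial is in the set → true
  parcel in flood zone: no → false
  number of stories = 10: 11 == 10 is false
  lot area > 88893 sq ft: 49977 > 88893 is false
  plans stamped by licensed engineer: yes → true
  fees paid in full: yes → true
  structure height > 134 ft: 38 > 134 is false
  zoning ∈ {C2, R2, R3}: C1 is not in the set → false
  proposed use = commercial: industrial == commercial is false
  variance granted: yes → true
Combine:
[1] exactly-one(false, false) = false
[2] true AND false AND false = false
[3] false AND true AND true = false
[4.1.1] false AND false AND false = false
[4.1] NOT false = true
[4] NOT true = false
[5] true → true = true
[root] false AND false AND false AND false AND true = false
Overall: false → denied

Denied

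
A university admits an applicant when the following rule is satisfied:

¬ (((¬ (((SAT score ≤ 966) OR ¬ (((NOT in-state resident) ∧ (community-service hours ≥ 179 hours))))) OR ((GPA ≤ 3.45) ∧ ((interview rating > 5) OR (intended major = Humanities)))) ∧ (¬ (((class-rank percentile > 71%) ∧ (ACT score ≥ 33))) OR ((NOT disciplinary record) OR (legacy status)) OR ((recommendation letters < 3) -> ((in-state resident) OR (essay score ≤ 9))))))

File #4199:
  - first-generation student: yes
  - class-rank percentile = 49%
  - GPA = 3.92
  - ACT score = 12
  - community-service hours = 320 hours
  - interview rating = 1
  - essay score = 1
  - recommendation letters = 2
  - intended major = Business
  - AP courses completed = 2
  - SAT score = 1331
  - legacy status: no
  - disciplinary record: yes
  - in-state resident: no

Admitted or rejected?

Atomic conditions:
  SAT score ≤ 966: 1331 ≤ 966 is false
  NOT in-state resident: no → true
  community-service hours ≥ 179 hours: 320 ≥ 179 is true
  GPA ≤ 3.45: 3.92 ≤ 3.45 is false
  interview rating > 5: 1 > 5 is false
  intended major = Humanities: Business == Humanities is false
  class-rank percentile > 71%: 49 > 71 is false
  ACT score ≥ 33: 12 ≥ 33 is false
  NOT disciplinary record: yes → false
  legacy status: no → false
  recommendation letters < 3: 2 < 3 is true
  in-state resident: no → false
  essay score ≤ 9: 1 ≤ 9 is true
Combine:
[1.1.1.1.2.1] true AND true = true
[1.1.1.1.2] NOT true = false
[1.1.1.1] false OR false = false
[1.1.1] NOT false = true
[1.1.2.2] false OR false = false
[1.1.2] false AND false = false
[1.1] true OR false = true
[1.2.1.1] false AND false = false
[1.2.1] NOT false = true
[1.2.2] false OR false = false
[1.2.3.2] false OR true = true
[1.2.3] true → true = true
[1.2] true OR false OR true = true
[1] true AND true = true
[root] NOT true = false
Overall: false → rejected

Rejected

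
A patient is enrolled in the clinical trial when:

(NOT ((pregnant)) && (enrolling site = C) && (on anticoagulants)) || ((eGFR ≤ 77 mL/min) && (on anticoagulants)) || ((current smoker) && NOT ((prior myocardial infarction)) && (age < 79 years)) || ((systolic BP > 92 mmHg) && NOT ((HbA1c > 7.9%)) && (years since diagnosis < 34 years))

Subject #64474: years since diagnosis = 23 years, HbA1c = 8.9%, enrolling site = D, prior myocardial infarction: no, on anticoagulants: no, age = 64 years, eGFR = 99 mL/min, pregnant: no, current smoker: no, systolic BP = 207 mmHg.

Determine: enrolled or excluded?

Atomic conditions:
  pregnant: no → false
  enrolling site = C: D == C is false
  on anticoagulants: no → false
  eGFR ≤ 77 mL/min: 99 ≤ 77 is false
  current smoker: no → false
  prior myocardial infarction: no → false
  age < 79 years: 64 < 79 is true
  systolic BP > 92 mmHg: 207 > 92 is true
  HbA1c > 7.9%: 8.9 > 7.9 is true
  years since diagnosis < 34 years: 23 < 34 is true
Combine:
[1.1] NOT false = true
[1] true AND false AND false = false
[2] false AND false = false
[3.2] NOT false = true
[3] false AND true AND true = false
[4.2] NOT true = false
[4] true AND false AND true = false
[root] false OR false OR false OR false = false
Overall: false → excluded

Excluded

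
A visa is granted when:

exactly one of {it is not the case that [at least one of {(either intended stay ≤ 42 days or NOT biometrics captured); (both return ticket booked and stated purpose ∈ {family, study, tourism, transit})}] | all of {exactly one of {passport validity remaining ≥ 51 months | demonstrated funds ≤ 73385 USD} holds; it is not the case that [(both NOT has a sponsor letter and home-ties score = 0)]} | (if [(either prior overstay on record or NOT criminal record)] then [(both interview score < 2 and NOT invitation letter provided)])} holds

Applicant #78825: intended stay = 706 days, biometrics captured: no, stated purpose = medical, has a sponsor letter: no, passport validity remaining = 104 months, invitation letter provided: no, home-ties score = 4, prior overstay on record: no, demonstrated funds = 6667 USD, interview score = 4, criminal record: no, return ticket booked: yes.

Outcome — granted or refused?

Atomic conditions:
  intended stay ≤ 42 days: 706 ≤ 42 is false
  NOT biometrics captured: no → true
  return ticket booked: yes → true
  stated purpose ∈ {family, study, tourism, transit}: medical is not in the set → false
  passport validity remaining ≥ 51 months: 104 ≥ 51 is true
  demonstrated funds ≤ 73385 USD: 6667 ≤ 73385 is true
  NOT has a sponsor letter: no → true
  home-ties score = 0: 4 == 0 is false
  prior overstay on record: no → false
  NOT criminal record: no → true
  interview score < 2: 4 < 2 is false
  NOT invitation letter provided: no → true
Combine:
[1.1.1] false OR true = true
[1.1.2] true AND false = false
[1.1] true OR false = true
[1] NOT true = false
[2.1] exactly-one(true, true) = false
[2.2.1] true AND false = false
[2.2] NOT false = true
[2] false AND true = false
[3.1] false OR true = true
[3.2] false AND true = false
[3] true → false = false
[root] exactly-one(false, false, false) = false
Overall: false → refused

Refused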